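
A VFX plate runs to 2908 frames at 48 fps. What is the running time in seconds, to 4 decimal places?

60.5833 seconds

Running time = 2908 × 1/48 = 727/12 s ≈ 60.5833 s.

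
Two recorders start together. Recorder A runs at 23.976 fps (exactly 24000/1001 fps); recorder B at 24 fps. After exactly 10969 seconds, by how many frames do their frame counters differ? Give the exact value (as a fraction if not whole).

A emits 24000/1001 × 10969 = 37608000/143 frames; B emits 24 × 10969 = 263256.
Difference = 37608/143 frames (≈ 262.9930); B is ahead of A.

37608/143 frames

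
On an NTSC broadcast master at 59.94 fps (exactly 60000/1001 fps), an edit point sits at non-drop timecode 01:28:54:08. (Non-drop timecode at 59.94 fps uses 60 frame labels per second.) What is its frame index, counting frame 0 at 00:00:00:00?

frame 320048

Total seconds to the label: (1 × 3600 + 28 × 60 + 54) = 5334.
Frame index = 5334 × 60 + 8 = 320048.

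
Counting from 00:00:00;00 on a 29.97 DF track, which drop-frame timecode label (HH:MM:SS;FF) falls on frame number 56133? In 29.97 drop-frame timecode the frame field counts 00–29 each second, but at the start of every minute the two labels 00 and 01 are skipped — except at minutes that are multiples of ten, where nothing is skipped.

Ten DF minutes hold 17982 frames, so frame 56133 lies in block 3 (frames 53946–71927) with 2187 frames into that block.
The block's first minute is 1800 frames and the rest 1798 each; 2187 frames reaches minute 1, so 3 × 18 + 1 × 2 = 56 labels have been skipped so far.
Adding those back, label number 56133 + 56 = 56189 at 30 labels/s is 1872 s + 29 f = 0 h 31 min 12 s frame 29, i.e. 00:31:12;29.

00:31:12;29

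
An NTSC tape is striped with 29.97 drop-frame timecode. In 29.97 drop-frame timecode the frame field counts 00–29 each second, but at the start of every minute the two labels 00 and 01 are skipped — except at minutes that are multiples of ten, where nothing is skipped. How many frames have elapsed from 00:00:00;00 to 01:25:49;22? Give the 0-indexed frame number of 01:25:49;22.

As if non-drop at 30 labels/s: (1 × 3600 + 25 × 60 + 49) × 30 + 22 = 154492.
Minute boundaries passed: 85; those not divisible by 10: 85 − 8 = 77; dropped labels = 2 × 77 = 154.
Actual frame index = 154492 − 154 = 154338.

154338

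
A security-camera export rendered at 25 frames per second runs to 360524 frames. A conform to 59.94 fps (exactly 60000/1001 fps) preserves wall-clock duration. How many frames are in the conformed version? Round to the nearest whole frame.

Frames at target rate = 360524 × (60000/1001) / (25) = 865257600/1001 ≈ 864393.207.
Nearest whole frame: 864393.

864393 frames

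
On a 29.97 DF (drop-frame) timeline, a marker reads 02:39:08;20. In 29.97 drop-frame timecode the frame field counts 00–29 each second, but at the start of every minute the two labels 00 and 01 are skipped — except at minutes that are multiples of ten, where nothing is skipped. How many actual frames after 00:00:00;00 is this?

286172

Complete 10-minute blocks: 15, each 17982 frames → 269730.
Remaining 9 whole minutes in the current block: 1800 + 8 × 1798 = 16184 frames.
Within the current minute: 8 × 30 + 20 − 2 = 258 (labels ;00/;01 skipped at this minute). Total = 269730 + 16184 + 258 = 286172.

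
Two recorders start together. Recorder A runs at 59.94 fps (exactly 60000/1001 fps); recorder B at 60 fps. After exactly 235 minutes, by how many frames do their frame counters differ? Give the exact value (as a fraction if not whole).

235 min = 14100 s.
A emits 60000/1001 × 14100 = 846000000/1001 frames; B emits 60 × 14100 = 846000.
Difference = 846000/1001 frames (≈ 845.1548); B is ahead of A.

846000/1001 frames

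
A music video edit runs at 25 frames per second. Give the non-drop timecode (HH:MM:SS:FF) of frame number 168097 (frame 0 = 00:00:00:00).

168097 ÷ 25 = 6723 full seconds, remainder 22 frames.
6723 s = 1 h 52 min 3 s.
Timecode: 01:52:03:22.

01:52:03:22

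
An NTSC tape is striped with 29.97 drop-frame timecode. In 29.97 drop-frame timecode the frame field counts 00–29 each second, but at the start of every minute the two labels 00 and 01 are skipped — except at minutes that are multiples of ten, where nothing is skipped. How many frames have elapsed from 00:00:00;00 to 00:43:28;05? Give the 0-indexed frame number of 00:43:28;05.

78167

As if non-drop at 30 labels/s: (0 × 3600 + 43 × 60 + 28) × 30 + 5 = 78245.
Minute boundaries passed: 43; those not divisible by 10: 43 − 4 = 39; dropped labels = 2 × 39 = 78.
Actual frame index = 78245 − 78 = 78167.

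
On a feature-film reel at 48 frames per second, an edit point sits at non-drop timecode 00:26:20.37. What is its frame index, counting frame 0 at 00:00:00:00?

75877

Total seconds to the label: (0 × 3600 + 26 × 60 + 20) = 1580.
Frame index = 1580 × 48 + 37 = 75877.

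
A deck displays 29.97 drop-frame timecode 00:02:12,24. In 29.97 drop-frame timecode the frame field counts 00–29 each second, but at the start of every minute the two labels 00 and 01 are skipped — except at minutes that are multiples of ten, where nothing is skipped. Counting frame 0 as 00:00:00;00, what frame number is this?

3980

Complete 10-minute blocks: 0, each 17982 frames → 0.
Remaining 2 whole minutes in the current block: 1800 + 1 × 1798 = 3598 frames.
Within the current minute: 12 × 30 + 24 − 2 = 382 (labels ;00/;01 skipped at this minute). Total = 0 + 3598 + 382 = 3980.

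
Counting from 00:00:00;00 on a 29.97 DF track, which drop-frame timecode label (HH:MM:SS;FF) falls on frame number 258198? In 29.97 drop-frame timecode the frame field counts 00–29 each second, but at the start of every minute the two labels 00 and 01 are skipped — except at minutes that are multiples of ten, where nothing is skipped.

Each 10-minute DF block holds 10 × 60 × 30 − 9 × 2 = 17982 frames. 258198 ÷ 17982 → 14 full blocks, remainder 6450.
Within the partial block the first minute is 1800 frames and each further minute 1798, so 3 further minute boundaries passed. Total skipped labels = 18 × 14 + 2 × 3 = 258.
Non-drop label index = 258198 + 258 = 258456; at 30 labels/s that is 02:23:35:06, i.e. DF 02:23:35;06.

02:23:35;06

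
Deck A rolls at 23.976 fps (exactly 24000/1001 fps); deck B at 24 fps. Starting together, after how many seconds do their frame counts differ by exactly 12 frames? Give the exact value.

500.5 seconds

The gap grows by |24 − 24000/1001| = 24/1001 frames per second.
Time for a 12-frame gap: 12 ÷ (24/1001) = 500.5 s.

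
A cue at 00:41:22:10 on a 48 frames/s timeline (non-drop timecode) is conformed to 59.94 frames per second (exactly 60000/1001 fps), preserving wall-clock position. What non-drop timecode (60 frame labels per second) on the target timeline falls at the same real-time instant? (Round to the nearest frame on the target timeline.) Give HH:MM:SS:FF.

00:41:19:44

Source frame index: (0×3600 + 41×60 + 22) × 48 + 10 = 119146.
Real time: 119146 / (48) = 59573/24 s.
Target frame: (59573/24) × (60000/1001) = 148932500/1001 ≈ 148783.716 → 148784.
At 60 labels/s: frame 148784 → 00:41:19:44.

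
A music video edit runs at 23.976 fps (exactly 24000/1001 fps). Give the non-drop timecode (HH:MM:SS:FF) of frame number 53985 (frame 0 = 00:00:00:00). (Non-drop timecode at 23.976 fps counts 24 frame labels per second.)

00:37:29:09

53985 ÷ 24 = 2249 full seconds, remainder 9 frames.
2249 s = 0 h 37 min 29 s.
Timecode: 00:37:29:09.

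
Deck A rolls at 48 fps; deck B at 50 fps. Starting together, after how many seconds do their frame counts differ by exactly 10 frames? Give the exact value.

5 seconds

The gap grows by |50 − 48| = 2 frames per second.
Time for a 10-frame gap: 10 ÷ (2) = 5 s.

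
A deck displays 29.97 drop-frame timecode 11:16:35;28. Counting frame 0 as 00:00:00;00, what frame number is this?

1216660

As if non-drop at 30 labels/s: (11 × 3600 + 16 × 60 + 35) × 30 + 28 = 1217878.
Minute boundaries passed: 676; those not divisible by 10: 676 − 67 = 609; dropped labels = 2 × 609 = 1218.
Actual frame index = 1217878 − 1218 = 1216660.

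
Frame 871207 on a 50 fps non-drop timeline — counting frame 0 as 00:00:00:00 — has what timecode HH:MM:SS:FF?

04:50:24:07

871207 ÷ 50 = 17424 full seconds, remainder 7 frames.
17424 s = 4 h 50 min 24 s.
Timecode: 04:50:24:07.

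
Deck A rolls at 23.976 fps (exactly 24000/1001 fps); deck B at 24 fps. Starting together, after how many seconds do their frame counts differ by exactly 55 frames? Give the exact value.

The gap grows by |24 − 24000/1001| = 24/1001 frames per second.
Time for a 55-frame gap: 55 ÷ (24/1001) = 55055/24 s.

55055/24 seconds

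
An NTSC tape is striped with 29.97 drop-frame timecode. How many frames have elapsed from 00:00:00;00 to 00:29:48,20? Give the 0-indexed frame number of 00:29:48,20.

53606

Complete 10-minute blocks: 2, each 17982 frames → 35964.
Remaining 9 whole minutes in the current block: 1800 + 8 × 1798 = 16184 frames.
Within the current minute: 48 × 30 + 20 − 2 = 1458 (labels ;00/;01 skipped at this minute). Total = 35964 + 16184 + 1458 = 53606.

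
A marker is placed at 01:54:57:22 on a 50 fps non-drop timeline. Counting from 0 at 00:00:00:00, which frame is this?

Total seconds to the label: (1 × 3600 + 54 × 60 + 57) = 6897.
Frame index = 6897 × 50 + 22 = 344872.

frame 344872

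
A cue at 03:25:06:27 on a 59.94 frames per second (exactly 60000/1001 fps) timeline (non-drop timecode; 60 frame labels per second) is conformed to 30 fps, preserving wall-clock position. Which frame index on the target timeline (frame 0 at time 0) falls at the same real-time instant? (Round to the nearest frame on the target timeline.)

frame 369563

Source frame index: (3×3600 + 25×60 + 6) × 60 + 27 = 738387.
Real time: 738387 / (60000/1001) = 246375129/20000 s.
Target frame: (246375129/20000) × (30) = 739125387/2000 ≈ 369562.693 → 369563.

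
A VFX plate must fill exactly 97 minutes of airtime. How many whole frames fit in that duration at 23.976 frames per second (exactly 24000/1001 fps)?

139540 frames

97 min = 5820 s.
Frames = 5820 × 24000/1001 = 139680000/1001 ≈ 139540.4595.
Complete frames: 139540.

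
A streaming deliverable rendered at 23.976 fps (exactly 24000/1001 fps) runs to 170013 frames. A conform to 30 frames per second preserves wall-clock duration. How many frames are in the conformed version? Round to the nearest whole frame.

Frames at target rate = 170013 × (30) / (24000/1001) = 170183013/800 ≈ 212728.766.
Nearest whole frame: 212729.

212729 frames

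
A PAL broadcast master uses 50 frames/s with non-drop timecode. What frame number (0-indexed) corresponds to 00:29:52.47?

Total seconds to the label: (0 × 3600 + 29 × 60 + 52) = 1792.
Frame index = 1792 × 50 + 47 = 89647.

89647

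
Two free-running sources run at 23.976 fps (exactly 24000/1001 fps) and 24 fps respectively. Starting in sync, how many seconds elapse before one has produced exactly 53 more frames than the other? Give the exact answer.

The gap grows by |24 − 24000/1001| = 24/1001 frames per second.
Time for a 53-frame gap: 53 ÷ (24/1001) = 53053/24 s.

53053/24 seconds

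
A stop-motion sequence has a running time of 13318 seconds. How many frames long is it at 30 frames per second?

399540 frames

Frames = 13318 × 30 = 399540.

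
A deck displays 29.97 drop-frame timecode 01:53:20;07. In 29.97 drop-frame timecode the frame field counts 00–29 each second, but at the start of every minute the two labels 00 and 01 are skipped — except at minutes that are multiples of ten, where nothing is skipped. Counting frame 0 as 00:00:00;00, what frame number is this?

203803

Complete 10-minute blocks: 11, each 17982 frames → 197802.
Remaining 3 whole minutes in the current block: 1800 + 2 × 1798 = 5396 frames.
Within the current minute: 20 × 30 + 7 − 2 = 605 (labels ;00/;01 skipped at this minute). Total = 197802 + 5396 + 605 = 203803.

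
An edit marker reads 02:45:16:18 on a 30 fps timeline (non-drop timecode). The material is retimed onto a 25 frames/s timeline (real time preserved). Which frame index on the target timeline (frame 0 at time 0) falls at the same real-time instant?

frame 247915

Source frame index: (2×3600 + 45×60 + 16) × 30 + 18 = 297498.
Real time: 297498 / (30) = 49583/5 s.
Target frame: (49583/5) × (25) = 247915.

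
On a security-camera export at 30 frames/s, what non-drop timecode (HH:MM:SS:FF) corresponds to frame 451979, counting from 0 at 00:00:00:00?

04:11:05:29

451979 ÷ 30 = 15065 full seconds, remainder 29 frames.
15065 s = 4 h 11 min 5 s.
Timecode: 04:11:05:29.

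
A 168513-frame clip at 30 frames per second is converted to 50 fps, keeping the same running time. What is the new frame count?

Target frames = source frames × (target rate / source rate) = 168513 × (50)/(30) = 168513 × 5/3 = 280855.

280855 frames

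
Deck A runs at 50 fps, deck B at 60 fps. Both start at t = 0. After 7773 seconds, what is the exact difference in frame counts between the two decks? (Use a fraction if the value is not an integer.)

77730 frames

A emits 50 × 7773 = 388650 frames; B emits 60 × 7773 = 466380.
Difference = 77730 frames; B is ahead of A.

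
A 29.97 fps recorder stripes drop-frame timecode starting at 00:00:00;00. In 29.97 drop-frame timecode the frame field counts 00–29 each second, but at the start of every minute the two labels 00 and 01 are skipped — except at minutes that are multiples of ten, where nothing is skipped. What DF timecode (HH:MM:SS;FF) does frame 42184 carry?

00:23:27;16

Ten DF minutes hold 17982 frames, so frame 42184 lies in block 2 (frames 35964–53945) with 6220 frames into that block.
The block's first minute is 1800 frames and the rest 1798 each; 6220 frames reaches minute 3, so 2 × 18 + 3 × 2 = 42 labels have been skipped so far.
Adding those back, label number 42184 + 42 = 42226 at 30 labels/s is 1407 s + 16 f = 0 h 23 min 27 s frame 16, i.e. 00:23:27;16.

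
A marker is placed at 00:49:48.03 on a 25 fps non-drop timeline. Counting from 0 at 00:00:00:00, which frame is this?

Total seconds to the label: (0 × 3600 + 49 × 60 + 48) = 2988.
Frame index = 2988 × 25 + 3 = 74703.

74703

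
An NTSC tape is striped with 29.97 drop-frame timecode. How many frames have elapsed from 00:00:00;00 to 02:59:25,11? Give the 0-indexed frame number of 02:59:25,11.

322637

Complete 10-minute blocks: 17, each 17982 frames → 305694.
Remaining 9 whole minutes in the current block: 1800 + 8 × 1798 = 16184 frames.
Within the current minute: 25 × 30 + 11 − 2 = 759 (labels ;00/;01 skipped at this minute). Total = 305694 + 16184 + 759 = 322637.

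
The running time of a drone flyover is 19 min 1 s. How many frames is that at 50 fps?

19 min 1 s = 1141 s.
Frames = 1141 × 50 = 57050.

57050 frames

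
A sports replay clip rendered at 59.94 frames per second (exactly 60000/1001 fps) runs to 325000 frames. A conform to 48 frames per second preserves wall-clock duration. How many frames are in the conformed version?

260260 frames

Target frames = source frames × (target rate / source rate) = 325000 × (48)/(60000/1001) = 325000 × 1001/1250 = 260260.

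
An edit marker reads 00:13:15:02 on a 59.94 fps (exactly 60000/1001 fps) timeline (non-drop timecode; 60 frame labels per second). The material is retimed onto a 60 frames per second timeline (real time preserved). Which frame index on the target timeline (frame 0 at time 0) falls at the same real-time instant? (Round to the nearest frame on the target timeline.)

frame 47750

Source frame index: (0×3600 + 13×60 + 15) × 60 + 2 = 47702.
Real time: 47702 / (60000/1001) = 23874851/30000 s.
Target frame: (23874851/30000) × (60) = 23874851/500 ≈ 47749.702 → 47750.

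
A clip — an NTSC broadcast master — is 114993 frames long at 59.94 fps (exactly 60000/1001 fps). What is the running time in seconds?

Running time = 114993 / (60000/1001) = 1918.46655 s.

1918.46655 seconds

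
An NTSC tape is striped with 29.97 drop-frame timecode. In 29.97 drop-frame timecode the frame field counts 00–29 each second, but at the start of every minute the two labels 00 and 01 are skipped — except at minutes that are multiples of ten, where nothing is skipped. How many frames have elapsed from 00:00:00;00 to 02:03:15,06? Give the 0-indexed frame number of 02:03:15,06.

221634

Complete 10-minute blocks: 12, each 17982 frames → 215784.
Remaining 3 whole minutes in the current block: 1800 + 2 × 1798 = 5396 frames.
Within the current minute: 15 × 30 + 6 − 2 = 454 (labels ;00/;01 skipped at this minute). Total = 215784 + 5396 + 454 = 221634.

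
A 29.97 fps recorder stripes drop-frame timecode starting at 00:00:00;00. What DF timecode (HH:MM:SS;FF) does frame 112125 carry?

Each 10-minute DF block holds 10 × 60 × 30 − 9 × 2 = 17982 frames. 112125 ÷ 17982 → 6 full blocks, remainder 4233.
Within the partial block the first minute is 1800 frames and each further minute 1798, so 2 further minute boundaries passed. Total skipped labels = 18 × 6 + 2 × 2 = 112.
Non-drop label index = 112125 + 112 = 112237; at 30 labels/s that is 01:02:21:07, i.e. DF 01:02:21;07.

01:02:21;07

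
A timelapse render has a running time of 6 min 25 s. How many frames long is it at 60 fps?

23100 frames

6 min 25 s = 385 s.
Frames = 385 × 60 = 23100.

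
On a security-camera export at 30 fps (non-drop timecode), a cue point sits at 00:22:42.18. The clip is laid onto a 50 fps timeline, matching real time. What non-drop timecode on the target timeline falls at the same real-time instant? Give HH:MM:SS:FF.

Source frame index: (0×3600 + 22×60 + 42) × 30 + 18 = 40878.
Real time: 40878 / (30) = 6813/5 s.
Target frame: (6813/5) × (50) = 68130.
At 50 labels/s: frame 68130 → 00:22:42:30.

00:22:42:30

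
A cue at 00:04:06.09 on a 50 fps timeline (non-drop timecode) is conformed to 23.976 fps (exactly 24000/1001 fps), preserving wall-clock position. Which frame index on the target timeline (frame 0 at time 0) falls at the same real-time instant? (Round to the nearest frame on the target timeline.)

Source frame index: (0×3600 + 4×60 + 6) × 50 + 9 = 12309.
Real time: 12309 / (50) = 12309/50 s.
Target frame: (12309/50) × (24000/1001) = 537120/91 ≈ 5902.418 → 5902.

frame 5902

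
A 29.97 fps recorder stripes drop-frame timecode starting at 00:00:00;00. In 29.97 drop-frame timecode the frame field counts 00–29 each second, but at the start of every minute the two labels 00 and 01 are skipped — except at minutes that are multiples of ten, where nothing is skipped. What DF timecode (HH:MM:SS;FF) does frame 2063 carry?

Each 10-minute DF block holds 10 × 60 × 30 − 9 × 2 = 17982 frames. 2063 ÷ 17982 → 0 full blocks, remainder 2063.
Within the partial block the first minute is 1800 frames and each further minute 1798, so 1 further minute boundary passed. Total skipped labels = 18 × 0 + 2 × 1 = 2.
Non-drop label index = 2063 + 2 = 2065; at 30 labels/s that is 00:01:08:25, i.e. DF 00:01:08;25.

00:01:08;25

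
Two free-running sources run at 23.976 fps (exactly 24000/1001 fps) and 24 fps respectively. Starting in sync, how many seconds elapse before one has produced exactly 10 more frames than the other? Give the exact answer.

The gap grows by |24 − 24000/1001| = 24/1001 frames per second.
Time for a 10-frame gap: 10 ÷ (24/1001) = 5005/12 s.

5005/12 seconds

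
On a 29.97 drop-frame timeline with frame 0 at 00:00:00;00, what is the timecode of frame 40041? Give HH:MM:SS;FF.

00:22:16;01

Each 10-minute DF block holds 10 × 60 × 30 − 9 × 2 = 17982 frames. 40041 ÷ 17982 → 2 full blocks, remainder 4077.
Within the partial block the first minute is 1800 frames and each further minute 1798, so 2 further minute boundaries passed. Total skipped labels = 18 × 2 + 2 × 2 = 40.
Non-drop label index = 40041 + 40 = 40081; at 30 labels/s that is 00:22:16:01, i.e. DF 00:22:16;01.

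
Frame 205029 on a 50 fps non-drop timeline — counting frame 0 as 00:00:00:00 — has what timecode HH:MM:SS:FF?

205029 ÷ 50 = 4100 full seconds, remainder 29 frames.
4100 s = 1 h 8 min 20 s.
Timecode: 01:08:20:29.

01:08:20:29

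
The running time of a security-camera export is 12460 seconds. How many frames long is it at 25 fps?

Frames = 12460 × 25 = 311500.

311500 frames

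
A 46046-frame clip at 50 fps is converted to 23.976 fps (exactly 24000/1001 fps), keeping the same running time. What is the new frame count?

22080 frames

Target frames = source frames × (target rate / source rate) = 46046 × (24000/1001)/(50) = 46046 × 480/1001 = 22080.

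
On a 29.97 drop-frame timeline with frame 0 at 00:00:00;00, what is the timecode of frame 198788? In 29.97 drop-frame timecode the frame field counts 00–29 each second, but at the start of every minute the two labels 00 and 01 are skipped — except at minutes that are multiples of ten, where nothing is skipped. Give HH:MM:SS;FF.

01:50:32;26

Ten DF minutes hold 17982 frames, so frame 198788 lies in block 11 (frames 197802–215783) with 986 frames into that block.
The block's first minute is 1800 frames and the rest 1798 each; 986 frames reaches minute 0, so 11 × 18 + 0 × 2 = 198 labels have been skipped so far.
Adding those back, label number 198788 + 198 = 198986 at 30 labels/s is 6632 s + 26 f = 1 h 50 min 32 s frame 26, i.e. 01:50:32;26.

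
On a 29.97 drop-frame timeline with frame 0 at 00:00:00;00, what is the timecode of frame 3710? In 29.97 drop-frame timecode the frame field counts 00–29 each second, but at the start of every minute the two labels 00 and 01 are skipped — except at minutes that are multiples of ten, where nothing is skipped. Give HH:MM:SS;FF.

Ten DF minutes hold 17982 frames, so frame 3710 lies in block 0 (frames 0–17981) with 3710 frames into that block.
The block's first minute is 1800 frames and the rest 1798 each; 3710 frames reaches minute 2, so 0 × 18 + 2 × 2 = 4 labels have been skipped so far.
Adding those back, label number 3710 + 4 = 3714 at 30 labels/s is 123 s + 24 f = 0 h 2 min 3 s frame 24, i.e. 00:02:03;24.

00:02:03;24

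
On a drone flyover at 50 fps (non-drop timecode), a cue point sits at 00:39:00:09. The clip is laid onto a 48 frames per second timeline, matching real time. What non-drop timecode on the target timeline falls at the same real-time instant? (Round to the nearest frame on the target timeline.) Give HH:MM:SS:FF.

00:39:00:09

Source frame index: (0×3600 + 39×60 + 0) × 50 + 9 = 117009.
Real time: 117009 / (50) = 117009/50 s.
Target frame: (117009/50) × (48) = 2808216/25 ≈ 112328.640 → 112329.
At 48 labels/s: frame 112329 → 00:39:00:09.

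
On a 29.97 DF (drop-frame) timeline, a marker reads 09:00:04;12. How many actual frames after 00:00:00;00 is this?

As if non-drop at 30 labels/s: (9 × 3600 + 0 × 60 + 4) × 30 + 12 = 972132.
Minute boundaries passed: 540; those not divisible by 10: 540 − 54 = 486; dropped labels = 2 × 486 = 972.
Actual frame index = 972132 − 972 = 971160.

971160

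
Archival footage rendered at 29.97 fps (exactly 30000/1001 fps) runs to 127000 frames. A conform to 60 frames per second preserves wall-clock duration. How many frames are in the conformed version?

254254 frames

Target frames = source frames × (target rate / source rate) = 127000 × (60)/(30000/1001) = 127000 × 1001/500 = 254254.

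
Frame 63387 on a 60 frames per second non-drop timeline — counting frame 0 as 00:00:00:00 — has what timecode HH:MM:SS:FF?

00:17:36:27

63387 ÷ 60 = 1056 full seconds, remainder 27 frames.
1056 s = 0 h 17 min 36 s.
Timecode: 00:17:36:27.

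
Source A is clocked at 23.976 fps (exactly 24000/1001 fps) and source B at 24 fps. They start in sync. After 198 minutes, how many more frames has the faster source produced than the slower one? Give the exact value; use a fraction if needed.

25920/91 frames

198 min = 11880 s.
A emits 24000/1001 × 11880 = 25920000/91 frames; B emits 24 × 11880 = 285120.
Difference = 25920/91 frames (≈ 284.8352); B is ahead of A.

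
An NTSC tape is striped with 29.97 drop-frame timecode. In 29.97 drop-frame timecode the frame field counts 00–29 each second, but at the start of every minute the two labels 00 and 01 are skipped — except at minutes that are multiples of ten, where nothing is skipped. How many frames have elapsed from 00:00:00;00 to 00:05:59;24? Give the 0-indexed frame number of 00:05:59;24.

10784

As if non-drop at 30 labels/s: (0 × 3600 + 5 × 60 + 59) × 30 + 24 = 10794.
Minute boundaries passed: 5; those not divisible by 10: 5 − 0 = 5; dropped labels = 2 × 5 = 10.
Actual frame index = 10794 − 10 = 10784.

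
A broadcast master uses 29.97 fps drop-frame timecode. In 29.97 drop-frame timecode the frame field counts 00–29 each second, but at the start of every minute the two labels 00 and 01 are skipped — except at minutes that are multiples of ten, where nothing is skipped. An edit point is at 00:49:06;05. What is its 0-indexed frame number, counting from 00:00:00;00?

As if non-drop at 30 labels/s: (0 × 3600 + 49 × 60 + 6) × 30 + 5 = 88385.
Minute boundaries passed: 49; those not divisible by 10: 49 − 4 = 45; dropped labels = 2 × 45 = 90.
Actual frame index = 88385 − 90 = 88295.

88295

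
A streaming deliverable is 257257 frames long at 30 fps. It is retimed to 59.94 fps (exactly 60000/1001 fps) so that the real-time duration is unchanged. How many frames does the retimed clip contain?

Target frames = source frames × (target rate / source rate) = 257257 × (60000/1001)/(30) = 257257 × 2000/1001 = 514000.

514000 frames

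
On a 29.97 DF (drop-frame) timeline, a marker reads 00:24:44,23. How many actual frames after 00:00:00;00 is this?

44499

As if non-drop at 30 labels/s: (0 × 3600 + 24 × 60 + 44) × 30 + 23 = 44543.
Minute boundaries passed: 24; those not divisible by 10: 24 − 2 = 22; dropped labels = 2 × 22 = 44.
Actual frame index = 44543 − 44 = 44499.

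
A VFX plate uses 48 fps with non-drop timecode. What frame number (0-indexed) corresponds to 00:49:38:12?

Total seconds to the label: (0 × 3600 + 49 × 60 + 38) = 2978.
Frame index = 2978 × 48 + 12 = 142956.

142956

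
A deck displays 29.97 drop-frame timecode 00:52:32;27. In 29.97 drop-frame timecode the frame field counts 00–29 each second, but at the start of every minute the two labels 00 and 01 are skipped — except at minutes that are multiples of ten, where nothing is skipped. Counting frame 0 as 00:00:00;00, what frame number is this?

94493

As if non-drop at 30 labels/s: (0 × 3600 + 52 × 60 + 32) × 30 + 27 = 94587.
Minute boundaries passed: 52; those not divisible by 10: 52 − 5 = 47; dropped labels = 2 × 47 = 94.
Actual frame index = 94587 − 94 = 94493.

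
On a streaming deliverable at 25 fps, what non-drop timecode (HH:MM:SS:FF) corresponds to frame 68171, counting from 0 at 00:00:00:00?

00:45:26:21

68171 ÷ 25 = 2726 full seconds, remainder 21 frames.
2726 s = 0 h 45 min 26 s.
Timecode: 00:45:26:21.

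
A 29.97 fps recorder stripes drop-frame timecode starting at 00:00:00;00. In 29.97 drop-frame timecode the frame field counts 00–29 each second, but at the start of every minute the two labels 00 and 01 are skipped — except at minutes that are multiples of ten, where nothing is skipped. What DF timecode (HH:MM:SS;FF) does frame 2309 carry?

Ten DF minutes hold 17982 frames, so frame 2309 lies in block 0 (frames 0–17981) with 2309 frames into that block.
The block's first minute is 1800 frames and the rest 1798 each; 2309 frames reaches minute 1, so 0 × 18 + 1 × 2 = 2 labels have been skipped so far.
Adding those back, label number 2309 + 2 = 2311 at 30 labels/s is 77 s + 1 f = 0 h 1 min 17 s frame 1, i.e. 00:01:17;01.

00:01:17;01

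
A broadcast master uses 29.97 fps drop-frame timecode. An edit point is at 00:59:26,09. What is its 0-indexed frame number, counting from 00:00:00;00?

106881

Complete 10-minute blocks: 5, each 17982 frames → 89910.
Remaining 9 whole minutes in the current block: 1800 + 8 × 1798 = 16184 frames.
Within the current minute: 26 × 30 + 9 − 2 = 787 (labels ;00/;01 skipped at this minute). Total = 89910 + 16184 + 787 = 106881.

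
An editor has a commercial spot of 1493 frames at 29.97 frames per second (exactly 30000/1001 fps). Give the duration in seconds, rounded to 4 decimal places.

Running time = 1493 × 1001/30000 = 1494493/30000 s ≈ 49.8164 s.

49.8164 seconds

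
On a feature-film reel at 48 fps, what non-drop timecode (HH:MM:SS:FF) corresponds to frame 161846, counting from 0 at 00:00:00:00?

00:56:11:38

161846 ÷ 48 = 3371 full seconds, remainder 38 frames.
3371 s = 0 h 56 min 11 s.
Timecode: 00:56:11:38.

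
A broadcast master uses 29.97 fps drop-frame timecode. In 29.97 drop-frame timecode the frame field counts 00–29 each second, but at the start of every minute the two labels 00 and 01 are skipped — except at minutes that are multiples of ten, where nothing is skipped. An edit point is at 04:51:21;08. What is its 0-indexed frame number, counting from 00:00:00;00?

Complete 10-minute blocks: 29, each 17982 frames → 521478.
Remaining 1 whole minute in the current block: 1800 + 0 × 1798 = 1800 frames.
Within the current minute: 21 × 30 + 8 − 2 = 636 (labels ;00/;01 skipped at this minute). Total = 521478 + 1800 + 636 = 523914.

523914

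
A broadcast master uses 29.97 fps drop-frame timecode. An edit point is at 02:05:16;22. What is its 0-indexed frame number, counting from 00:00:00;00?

As if non-drop at 30 labels/s: (2 × 3600 + 5 × 60 + 16) × 30 + 22 = 225502.
Minute boundaries passed: 125; those not divisible by 10: 125 − 12 = 113; dropped labels = 2 × 113 = 226.
Actual frame index = 225502 − 226 = 225276.

225276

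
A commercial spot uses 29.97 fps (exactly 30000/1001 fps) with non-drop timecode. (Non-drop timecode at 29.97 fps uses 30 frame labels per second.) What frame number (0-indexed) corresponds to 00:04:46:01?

Total seconds to the label: (0 × 3600 + 4 × 60 + 46) = 286.
Frame index = 286 × 30 + 1 = 8581.

frame 8581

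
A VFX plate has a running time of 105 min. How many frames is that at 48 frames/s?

302400 frames

105 min = 6300 s.
Frames = 6300 × 48 = 302400.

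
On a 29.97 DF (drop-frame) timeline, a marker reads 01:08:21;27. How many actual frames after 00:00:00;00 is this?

As if non-drop at 30 labels/s: (1 × 3600 + 8 × 60 + 21) × 30 + 27 = 123057.
Minute boundaries passed: 68; those not divisible by 10: 68 − 6 = 62; dropped labels = 2 × 62 = 124.
Actual frame index = 123057 − 124 = 122933.

122933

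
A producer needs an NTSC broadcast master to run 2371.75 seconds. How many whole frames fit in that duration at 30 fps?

71152 frames

Frames = 2371.75 × 30 = 142305/2 ≈ 71152.5000.
Complete frames: 71152.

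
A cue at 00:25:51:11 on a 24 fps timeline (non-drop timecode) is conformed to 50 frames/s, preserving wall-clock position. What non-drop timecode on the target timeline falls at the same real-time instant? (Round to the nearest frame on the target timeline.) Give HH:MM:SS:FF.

Source frame index: (0×3600 + 25×60 + 51) × 24 + 11 = 37235.
Real time: 37235 / (24) = 37235/24 s.
Target frame: (37235/24) × (50) = 930875/12 ≈ 77572.917 → 77573.
At 50 labels/s: frame 77573 → 00:25:51:23.

00:25:51:23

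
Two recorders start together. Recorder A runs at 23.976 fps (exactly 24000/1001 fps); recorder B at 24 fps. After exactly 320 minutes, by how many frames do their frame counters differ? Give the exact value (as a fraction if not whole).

320 min = 19200 s.
A emits 24000/1001 × 19200 = 460800000/1001 frames; B emits 24 × 19200 = 460800.
Difference = 460800/1001 frames (≈ 460.3397); B is ahead of A.

460800/1001 frames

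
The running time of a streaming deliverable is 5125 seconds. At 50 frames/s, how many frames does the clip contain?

256250 frames

Frames = 5125 × 50 = 256250.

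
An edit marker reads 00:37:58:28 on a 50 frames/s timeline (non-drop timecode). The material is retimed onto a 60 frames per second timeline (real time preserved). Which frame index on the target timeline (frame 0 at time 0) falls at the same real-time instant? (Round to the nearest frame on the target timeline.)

Source frame index: (0×3600 + 37×60 + 58) × 50 + 28 = 113928.
Real time: 113928 / (50) = 56964/25 s.
Target frame: (56964/25) × (60) = 683568/5 ≈ 136713.600 → 136714.

frame 136714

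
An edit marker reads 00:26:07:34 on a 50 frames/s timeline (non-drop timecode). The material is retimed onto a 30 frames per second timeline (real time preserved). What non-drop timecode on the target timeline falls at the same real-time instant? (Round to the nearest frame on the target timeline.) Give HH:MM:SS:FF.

Source frame index: (0×3600 + 26×60 + 7) × 50 + 34 = 78384.
Real time: 78384 / (50) = 39192/25 s.
Target frame: (39192/25) × (30) = 235152/5 ≈ 47030.400 → 47030.
At 30 labels/s: frame 47030 → 00:26:07:20.

00:26:07:20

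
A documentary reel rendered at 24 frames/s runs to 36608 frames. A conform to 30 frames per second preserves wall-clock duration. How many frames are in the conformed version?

45760 frames

Frames at target rate = 36608 × (30) / (24) = 45760.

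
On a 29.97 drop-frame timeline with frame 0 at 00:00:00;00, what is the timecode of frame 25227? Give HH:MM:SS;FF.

Ten DF minutes hold 17982 frames, so frame 25227 lies in block 1 (frames 17982–35963) with 7245 frames into that block.
The block's first minute is 1800 frames and the rest 1798 each; 7245 frames reaches minute 4, so 1 × 18 + 4 × 2 = 26 labels have been skipped so far.
Adding those back, label number 25227 + 26 = 25253 at 30 labels/s is 841 s + 23 f = 0 h 14 min 1 s frame 23, i.e. 00:14:01;23.

00:14:01;23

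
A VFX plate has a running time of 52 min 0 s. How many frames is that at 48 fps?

52 min 0 s = 3120 s.
Frames = 3120 × 48 = 149760.

149760 frames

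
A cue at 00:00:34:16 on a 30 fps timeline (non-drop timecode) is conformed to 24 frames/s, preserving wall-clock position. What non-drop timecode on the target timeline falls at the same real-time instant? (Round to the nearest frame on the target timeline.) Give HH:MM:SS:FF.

Source frame index: (0×3600 + 0×60 + 34) × 30 + 16 = 1036.
Real time: 1036 / (30) = 518/15 s.
Target frame: (518/15) × (24) = 4144/5 ≈ 828.800 → 829.
At 24 labels/s: frame 829 → 00:00:34:13.

00:00:34:13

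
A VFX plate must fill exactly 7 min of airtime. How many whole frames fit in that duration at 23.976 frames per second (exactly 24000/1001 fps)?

10069 frames

7 min = 420 s.
Frames = 420 × 24000/1001 = 1440000/143 ≈ 10069.9301.
Complete frames: 10069.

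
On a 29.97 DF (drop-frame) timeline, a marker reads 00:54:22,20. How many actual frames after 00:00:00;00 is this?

As if non-drop at 30 labels/s: (0 × 3600 + 54 × 60 + 22) × 30 + 20 = 97880.
Minute boundaries passed: 54; those not divisible by 10: 54 − 5 = 49; dropped labels = 2 × 49 = 98.
Actual frame index = 97880 − 98 = 97782.

97782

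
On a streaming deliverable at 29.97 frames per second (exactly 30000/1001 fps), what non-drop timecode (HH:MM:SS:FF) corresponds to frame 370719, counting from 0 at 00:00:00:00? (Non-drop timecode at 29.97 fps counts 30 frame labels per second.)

03:25:57:09

370719 ÷ 30 = 12357 full seconds, remainder 9 frames.
12357 s = 3 h 25 min 57 s.
Timecode: 03:25:57:09.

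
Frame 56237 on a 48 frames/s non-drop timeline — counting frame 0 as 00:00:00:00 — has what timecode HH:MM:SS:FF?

00:19:31:29

56237 ÷ 48 = 1171 full seconds, remainder 29 frames.
1171 s = 0 h 19 min 31 s.
Timecode: 00:19:31:29.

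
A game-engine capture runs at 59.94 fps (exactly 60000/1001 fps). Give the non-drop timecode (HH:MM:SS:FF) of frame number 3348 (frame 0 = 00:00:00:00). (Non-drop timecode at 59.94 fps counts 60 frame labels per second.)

00:00:55:48

3348 ÷ 60 = 55 full seconds, remainder 48 frames.
55 s = 0 h 0 min 55 s.
Timecode: 00:00:55:48.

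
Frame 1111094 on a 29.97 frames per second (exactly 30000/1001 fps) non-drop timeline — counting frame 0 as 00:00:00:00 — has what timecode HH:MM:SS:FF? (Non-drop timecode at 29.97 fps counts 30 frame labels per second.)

1111094 ÷ 30 = 37036 full seconds, remainder 14 frames.
37036 s = 10 h 17 min 16 s.
Timecode: 10:17:16:14.

10:17:16:14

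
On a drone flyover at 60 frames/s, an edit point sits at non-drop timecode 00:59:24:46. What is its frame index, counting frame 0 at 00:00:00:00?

213886

Total seconds to the label: (0 × 3600 + 59 × 60 + 24) = 3564.
Frame index = 3564 × 60 + 46 = 213886.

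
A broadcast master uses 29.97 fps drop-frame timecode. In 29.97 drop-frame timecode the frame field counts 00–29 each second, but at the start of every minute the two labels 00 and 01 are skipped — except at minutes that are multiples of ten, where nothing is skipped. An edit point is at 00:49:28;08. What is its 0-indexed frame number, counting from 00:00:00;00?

Complete 10-minute blocks: 4, each 17982 frames → 71928.
Remaining 9 whole minutes in the current block: 1800 + 8 × 1798 = 16184 frames.
Within the current minute: 28 × 30 + 8 − 2 = 846 (labels ;00/;01 skipped at this minute). Total = 71928 + 16184 + 846 = 88958.

88958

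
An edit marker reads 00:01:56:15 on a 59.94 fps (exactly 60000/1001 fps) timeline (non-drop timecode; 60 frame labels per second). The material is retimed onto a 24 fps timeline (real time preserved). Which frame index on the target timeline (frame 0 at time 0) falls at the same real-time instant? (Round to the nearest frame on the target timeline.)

Source frame index: (0×3600 + 1×60 + 56) × 60 + 15 = 6975.
Real time: 6975 / (60000/1001) = 93093/800 s.
Target frame: (93093/800) × (24) = 279279/100 ≈ 2792.790 → 2793.

frame 2793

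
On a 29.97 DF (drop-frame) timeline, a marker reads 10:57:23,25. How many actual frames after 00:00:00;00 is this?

1182131

As if non-drop at 30 labels/s: (10 × 3600 + 57 × 60 + 23) × 30 + 25 = 1183315.
Minute boundaries passed: 657; those not divisible by 10: 657 − 65 = 592; dropped labels = 2 × 592 = 1184.
Actual frame index = 1183315 − 1184 = 1182131.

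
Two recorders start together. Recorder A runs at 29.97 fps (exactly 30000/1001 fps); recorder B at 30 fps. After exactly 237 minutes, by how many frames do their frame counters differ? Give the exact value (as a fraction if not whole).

426600/1001 frames

237 min = 14220 s.
A emits 30000/1001 × 14220 = 426600000/1001 frames; B emits 30 × 14220 = 426600.
Difference = 426600/1001 frames (≈ 426.1738); B is ahead of A.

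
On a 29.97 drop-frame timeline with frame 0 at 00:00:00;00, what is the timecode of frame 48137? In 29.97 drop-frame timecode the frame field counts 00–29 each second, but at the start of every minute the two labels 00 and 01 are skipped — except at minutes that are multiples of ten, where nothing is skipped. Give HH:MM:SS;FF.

00:26:46;05

Ten DF minutes hold 17982 frames, so frame 48137 lies in block 2 (frames 35964–53945) with 12173 frames into that block.
The block's first minute is 1800 frames and the rest 1798 each; 12173 frames reaches minute 6, so 2 × 18 + 6 × 2 = 48 labels have been skipped so far.
Adding those back, label number 48137 + 48 = 48185 at 30 labels/s is 1606 s + 5 f = 0 h 26 min 46 s frame 5, i.e. 00:26:46;05.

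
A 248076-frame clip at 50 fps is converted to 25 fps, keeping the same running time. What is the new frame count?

Target frames = source frames × (target rate / source rate) = 248076 × (25)/(50) = 248076 × 1/2 = 124038.

124038 frames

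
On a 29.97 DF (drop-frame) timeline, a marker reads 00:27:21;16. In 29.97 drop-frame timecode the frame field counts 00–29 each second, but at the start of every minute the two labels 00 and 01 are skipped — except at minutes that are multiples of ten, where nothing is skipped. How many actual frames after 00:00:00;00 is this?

49196

Complete 10-minute blocks: 2, each 17982 frames → 35964.
Remaining 7 whole minutes in the current block: 1800 + 6 × 1798 = 12588 frames.
Within the current minute: 21 × 30 + 16 − 2 = 644 (labels ;00/;01 skipped at this minute). Total = 35964 + 12588 + 644 = 49196.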